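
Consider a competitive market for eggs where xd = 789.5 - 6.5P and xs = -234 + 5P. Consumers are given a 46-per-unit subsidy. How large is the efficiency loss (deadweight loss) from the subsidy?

Pre-subsidy: 789.5 - 6.5P = -234 + 5P gives P* = 89, x* = 211.
With the rebate, buyers effectively pay Pb = Ps − 46, where Ps is the price sellers receive.
Demand in terms of Ps becomes xd = 789.5 − 6.5(Ps − 46) = 1088.5 - 6.5Ps. Setting this equal to supply: 1088.5 - 6.5Ps = -234 + 5Ps, so Ps = 115.
Buyers pay Pb = 115 − 46 = 69; x' = -234 + 5·115 = 341.
The subsidy expands output by 341 − 211 = 130 past the efficient level; on those units the gap between marginal cost and willingness to pay runs from 0 up to 46.
DWL = ½ × 46 × 130 = 2990.

Deadweight loss = 2990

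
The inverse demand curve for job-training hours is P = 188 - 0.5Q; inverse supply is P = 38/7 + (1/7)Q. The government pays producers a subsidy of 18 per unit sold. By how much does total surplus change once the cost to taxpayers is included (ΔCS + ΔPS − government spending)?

Net change in total surplus = -252

Pre-subsidy: 188 - 0.5Q = 38/7 + (1/7)Q gives Q* = 284 and P* = 46.
With the subsidy, sellers receive Ps = Pb + 18 for each unit, where Pb is the price buyers pay.
On the curves, Pb = 188 - 0.5Q and Ps = 38/7 + (1/7)Q; the wedge Ps − Pb = 18 gives 38/7 + (1/7)Q − (188 - 0.5Q) = 18, so Q' = 312.
Then Pb = 188 − 0.5·312 = 32 and Ps = 38/7 + (1/7)·312 = 50.
ΔCS = ½(284 + 312)(46 − 32) = 4172; ΔPS = ½(284 + 312)(50 − 46) = 1192.
Government spending = 18 × 312 = 5616.
Net change = 4172 + 1192 − 5616 = -252. The loss equals the DWL triangle ½·18·28.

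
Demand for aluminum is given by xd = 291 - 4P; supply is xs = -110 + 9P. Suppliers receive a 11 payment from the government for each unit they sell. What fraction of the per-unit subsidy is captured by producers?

Pre-subsidy: 291 - 4P = -110 + 9P gives P* = 401/13, x* = 2179/13.
With the subsidy, sellers receive Ps = Pb + 11 for each unit, where Pb is the price buyers pay.
Supply in terms of Pb becomes xs = -110 + 9(Pb + 11) = -11 + 9Pb. Setting this equal to demand: 291 - 4Pb = -11 + 9Pb, so Pb = 302/13.
Sellers receive Ps = 302/13 + 11 = 445/13; x' = 291 − 4·(302/13) = 2575/13.
Buyers' price falls by P* − Pb = 401/13 − 302/13 = 99/13; sellers' price rises by Ps − P* = 445/13 − 401/13 = 44/13.
So producers capture (44/13)/11 = 4/13 of each unit of subsidy.

Producer share = 4/13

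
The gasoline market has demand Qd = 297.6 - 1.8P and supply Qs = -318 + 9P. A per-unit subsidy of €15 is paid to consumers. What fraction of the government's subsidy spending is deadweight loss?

DWL / government spending = 3/58

Pre-subsidy: 297.6 - 1.8P = -318 + 9P gives P* = 57, Q* = 195.
With the rebate, buyers effectively pay Pb = Ps − 15, where Ps is the price sellers receive.
Demand in terms of Ps becomes Qd = 297.6 − 1.8(Ps − 15) = 324.6 - 1.8Ps. Setting this equal to supply: 324.6 - 1.8Ps = -318 + 9Ps, so Ps = 59.5.
Buyers pay Pb = 59.5 − 15 = 44.5; Q' = -318 + 9·59.5 = 217.5.
ΔCS = ½(195 + 217.5)(57 − 44.5) = 2578.125; ΔPS = ½(195 + 217.5)(59.5 − 57) = 515.625.
Government spending = 15 × 217.5 = 3262.5.
DWL = ½ × 15 × (217.5 − 195) = 168.75; fraction = 168.75 / 3262.5 = 3/58.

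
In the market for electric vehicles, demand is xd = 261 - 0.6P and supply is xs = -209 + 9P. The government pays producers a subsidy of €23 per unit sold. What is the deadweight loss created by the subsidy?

Deadweight loss = €148.78125

Pre-subsidy: 261 - 0.6P = -209 + 9P gives P* = 1175/24, x* = 231.625.
With the subsidy, sellers receive Ps = Pb + 23 for each unit, where Pb is the price buyers pay.
Supply in terms of Pb becomes xs = -209 + 9(Pb + 23) = -2 + 9Pb. Setting this equal to demand: 261 - 0.6Pb = -2 + 9Pb, so Pb = 1315/48.
Sellers receive Ps = 1315/48 + 23 = 2419/48; x' = 261 − 0.6·(1315/48) = 244.5625.
The subsidy expands output by 244.5625 − 231.625 = 12.9375 past the efficient level; on those units the gap between marginal cost and willingness to pay runs from 0 up to 23.
DWL = ½ × 23 × 12.9375 = 148.78125.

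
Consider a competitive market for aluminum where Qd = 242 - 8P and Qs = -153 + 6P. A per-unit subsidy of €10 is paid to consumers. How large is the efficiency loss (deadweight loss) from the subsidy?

Deadweight loss = 1200/7

Pre-subsidy: 242 - 8P = -153 + 6P gives P* = 395/14, Q* = 114/7.
With the rebate, buyers effectively pay Pb = Ps − 10, where Ps is the price sellers receive.
Demand in terms of Ps becomes Qd = 242 − 8(Ps − 10) = 322 - 8Ps. Setting this equal to supply: 322 - 8Ps = -153 + 6Ps, so Ps = 475/14.
Buyers pay Pb = 475/14 − 10 = 335/14; Q' = -153 + 6·(475/14) = 354/7.
The subsidy expands output by 354/7 − 114/7 = 240/7 past the efficient level; on those units the gap between marginal cost and willingness to pay runs from 0 up to 10.
DWL = ½ × 10 × 240/7 = 1200/7.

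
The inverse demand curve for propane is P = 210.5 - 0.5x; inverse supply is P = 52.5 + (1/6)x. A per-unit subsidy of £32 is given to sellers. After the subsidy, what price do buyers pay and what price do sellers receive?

Pre-subsidy: 210.5 - 0.5x = 52.5 + (1/6)x gives x* = 237 and P* = 92.
With the subsidy, sellers receive Ps = Pb + 32 for each unit, where Pb is the price buyers pay.
On the curves, Pb = 210.5 - 0.5x and Ps = 52.5 + (1/6)x; the wedge Ps − Pb = 32 gives 52.5 + (1/6)x − (210.5 - 0.5x) = 32, so x' = 285.
Then Pb = 210.5 − 0.5·285 = 68 and Ps = 52.5 + (1/6)·285 = 100.

Buyers pay £68; sellers receive £100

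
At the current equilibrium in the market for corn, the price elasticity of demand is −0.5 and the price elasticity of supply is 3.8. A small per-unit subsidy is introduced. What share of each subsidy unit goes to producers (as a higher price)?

For a small subsidy around the equilibrium, the benefit split depends on the relative slopes, which at a point are proportional to the elasticities.
Buyer share = εs/(εs + |εd|) = 3.8/(3.8 + 0.5) = 38/43; seller share = |εd|/(εs + |εd|) = 5/43.
So producers capture 5/43 of the subsidy.

Producer share = 5/43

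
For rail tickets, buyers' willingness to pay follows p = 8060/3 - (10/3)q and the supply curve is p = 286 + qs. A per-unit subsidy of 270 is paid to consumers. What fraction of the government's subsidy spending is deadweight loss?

DWL / government spending = 405/8012

Pre-subsidy: 8060/3 - (10/3)q = 286 + q gives q* = 554 and p* = 840.
With the rebate, buyers effectively pay pb = ps − 270, where ps is the price sellers receive.
On the curves, pb = 8060/3 - (10/3)q and ps = 286 + q; the wedge ps − pb = 270 gives 286 + q − (8060/3 - (10/3)q) = 270, so q' = 8012/13.
Then pb = 8060/3 − (10/3)·(8012/13) = 8220/13 and ps = 286 + 1·(8012/13) = 11730/13.
ΔCS = ½(554 + 8012/13)(840 − 8220/13) = 20538900/169; ΔPS = ½(554 + 8012/13)(11730/13 − 840) = 6161670/169.
Government spending = 270 × 8012/13 = 2163240/13.
DWL = ½ × 270 × (8012/13 − 554) = 109350/13; fraction = (109350/13) / (2163240/13) = 405/8012.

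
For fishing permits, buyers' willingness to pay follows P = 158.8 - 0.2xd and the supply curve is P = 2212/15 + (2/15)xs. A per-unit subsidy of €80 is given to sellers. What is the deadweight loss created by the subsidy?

Pre-subsidy: 158.8 - 0.2x = 2212/15 + (2/15)x gives x* = 34 and P* = 152.
With the subsidy, sellers receive Ps = Pb + 80 for each unit, where Pb is the price buyers pay.
On the curves, Pb = 158.8 - 0.2x and Ps = 2212/15 + (2/15)x; the wedge Ps − Pb = 80 gives 2212/15 + (2/15)x − (158.8 - 0.2x) = 80, so x' = 274.
Then Pb = 158.8 − 0.2·274 = 104 and Ps = 2212/15 + (2/15)·274 = 184.
The subsidy expands output by 274 − 34 = 240 past the efficient level; on those units the gap between marginal cost and willingness to pay runs from 0 up to 80.
DWL = ½ × 80 × 240 = 9600.

Deadweight loss = €9600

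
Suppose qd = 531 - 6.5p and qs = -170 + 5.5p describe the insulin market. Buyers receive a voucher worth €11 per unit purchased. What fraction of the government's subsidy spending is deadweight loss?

DWL / government spending = 1573/17670

Pre-subsidy: 531 - 6.5p = -170 + 5.5p gives p* = 701/12, q* = 3631/24.
With the rebate, buyers effectively pay pb = ps − 11, where ps is the price sellers receive.
Demand in terms of ps becomes qd = 531 − 6.5(ps − 11) = 602.5 - 6.5ps. Setting this equal to supply: 602.5 - 6.5ps = -170 + 5.5ps, so ps = 64.375.
Buyers pay pb = 64.375 − 11 = 53.375; q' = -170 + 5.5·64.375 = 184.0625.
ΔCS = ½(3631/24 + 184.0625)(701/12 − 53.375) = 1947737/2304; ΔPS = ½(3631/24 + 184.0625)(64.375 − 701/12) = 2301871/2304.
Government spending = 11 × 184.0625 = 2024.6875.
DWL = ½ × 11 × (184.0625 − 3631/24) = 17303/96; fraction = (17303/96) / 2024.6875 = 1573/17670.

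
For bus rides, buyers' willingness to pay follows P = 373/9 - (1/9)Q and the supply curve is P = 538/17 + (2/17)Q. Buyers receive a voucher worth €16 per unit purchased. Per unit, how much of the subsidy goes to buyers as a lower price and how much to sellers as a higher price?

Pre-subsidy: 373/9 - (1/9)Q = 538/17 + (2/17)Q gives Q* = 1499/35 and P* = 1284/35.
With the rebate, buyers effectively pay Pb = Ps − 16, where Ps is the price sellers receive.
On the curves, Pb = 373/9 - (1/9)Q and Ps = 538/17 + (2/17)Q; the wedge Ps − Pb = 16 gives 538/17 + (2/17)Q − (373/9 - (1/9)Q) = 16, so Q' = 3947/35.
Then Pb = 373/9 − (1/9)·(3947/35) = 1012/35 and Ps = 538/17 + (2/17)·(3947/35) = 1572/35.
Buyers' price falls by P* − Pb = 1284/35 − 1012/35 = 272/35; sellers' price rises by Ps − P* = 1572/35 − 1284/35 = 288/35.

Buyers gain 272/35 per unit; sellers gain 288/35 per unit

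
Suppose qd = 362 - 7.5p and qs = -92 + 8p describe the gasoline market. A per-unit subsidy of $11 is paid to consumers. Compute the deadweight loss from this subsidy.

Pre-subsidy: 362 - 7.5p = -92 + 8p gives p* = 908/31, q* = 4412/31.
With the rebate, buyers effectively pay pb = ps − 11, where ps is the price sellers receive.
Demand in terms of ps becomes qd = 362 − 7.5(ps − 11) = 444.5 - 7.5ps. Setting this equal to supply: 444.5 - 7.5ps = -92 + 8ps, so ps = 1073/31.
Buyers pay pb = 1073/31 − 11 = 732/31; q' = -92 + 8·(1073/31) = 5732/31.
The subsidy expands output by 5732/31 − 4412/31 = 1320/31 past the efficient level; on those units the gap between marginal cost and willingness to pay runs from 0 up to 11.
DWL = ½ × 11 × 1320/31 = 7260/31.

Deadweight loss = 7260/31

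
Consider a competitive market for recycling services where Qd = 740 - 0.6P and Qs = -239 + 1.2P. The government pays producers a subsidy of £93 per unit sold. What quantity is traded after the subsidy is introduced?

Pre-subsidy: 740 - 0.6P = -239 + 1.2P gives P* = 4895/9, Q* = 1241/3.
With the subsidy, sellers receive Ps = Pb + 93 for each unit, where Pb is the price buyers pay.
Supply in terms of Pb becomes Qs = -239 + 1.2(Pb + 93) = -127.4 + 1.2Pb. Setting this equal to demand: 740 - 0.6Pb = -127.4 + 1.2Pb, so Pb = 4337/9.
Sellers receive Ps = 4337/9 + 93 = 5174/9; Q' = 740 − 0.6·(4337/9) = 6763/15.

Q' = 6763/15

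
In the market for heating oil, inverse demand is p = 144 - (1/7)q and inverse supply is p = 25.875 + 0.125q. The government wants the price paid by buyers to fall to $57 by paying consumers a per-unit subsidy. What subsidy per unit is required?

At a buyer price of 57, quantity demanded is 1008 − 7·57 = 609.
Sellers supply 609 only when they receive ps = 25.875 + 0.125·609 = 102.
s = ps − pb = 102 − 57 = 45.

Required subsidy s = $45 per unit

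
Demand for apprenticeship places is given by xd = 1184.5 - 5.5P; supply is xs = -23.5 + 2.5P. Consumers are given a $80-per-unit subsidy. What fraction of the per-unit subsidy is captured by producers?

Producer share = 0.6875

Pre-subsidy: 1184.5 - 5.5P = -23.5 + 2.5P gives P* = 151, x* = 354.
With the rebate, buyers effectively pay Pb = Ps − 80, where Ps is the price sellers receive.
Demand in terms of Ps becomes xd = 1184.5 − 5.5(Ps − 80) = 1624.5 - 5.5Ps. Setting this equal to supply: 1624.5 - 5.5Ps = -23.5 + 2.5Ps, so Ps = 206.
Buyers pay Pb = 206 − 80 = 126; x' = -23.5 + 2.5·206 = 491.5.
Buyers' price falls by P* − Pb = 151 − 126 = 25; sellers' price rises by Ps − P* = 206 − 151 = 55.
So producers capture 55/80 = 0.6875 of each unit of subsidy.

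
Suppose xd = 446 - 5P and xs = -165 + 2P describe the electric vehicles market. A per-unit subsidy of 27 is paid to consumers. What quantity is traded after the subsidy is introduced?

x' = 337/7

Pre-subsidy: 446 - 5P = -165 + 2P gives P* = 611/7, x* = 67/7.
With the rebate, buyers effectively pay Pb = Ps − 27, where Ps is the price sellers receive.
Demand in terms of Ps becomes xd = 446 − 5(Ps − 27) = 581 - 5Ps. Setting this equal to supply: 581 - 5Ps = -165 + 2Ps, so Ps = 746/7.
Buyers pay Pb = 746/7 − 27 = 557/7; x' = -165 + 2·(746/7) = 337/7.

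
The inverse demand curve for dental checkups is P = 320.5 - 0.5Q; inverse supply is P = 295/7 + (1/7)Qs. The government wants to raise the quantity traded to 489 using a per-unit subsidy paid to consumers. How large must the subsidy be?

Required subsidy s = 36 per unit

At Q = 489, from the demand curve buyers pay Pb = 320.5 − 0.5·489 = 76; from the supply curve sellers need Ps = 295/7 + (1/7)·489 = 112.
The subsidy must fill the gap: s = Ps − Pb = 112 − 76 = 36.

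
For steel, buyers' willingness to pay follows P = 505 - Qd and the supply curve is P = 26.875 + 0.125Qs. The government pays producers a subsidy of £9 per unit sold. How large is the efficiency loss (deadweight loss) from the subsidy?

Pre-subsidy: 505 - Q = 26.875 + 0.125Q gives Q* = 425 and P* = 80.
With the subsidy, sellers receive Ps = Pb + 9 for each unit, where Pb is the price buyers pay.
On the curves, Pb = 505 - Q and Ps = 26.875 + 0.125Q; the wedge Ps − Pb = 9 gives 26.875 + 0.125Q − (505 - Q) = 9, so Q' = 433.
Then Pb = 505 − 1·433 = 72 and Ps = 26.875 + 0.125·433 = 81.
The subsidy expands output by 433 − 425 = 8 past the efficient level; on those units the gap between marginal cost and willingness to pay runs from 0 up to 9.
DWL = ½ × 9 × 8 = 36.

Deadweight loss = £36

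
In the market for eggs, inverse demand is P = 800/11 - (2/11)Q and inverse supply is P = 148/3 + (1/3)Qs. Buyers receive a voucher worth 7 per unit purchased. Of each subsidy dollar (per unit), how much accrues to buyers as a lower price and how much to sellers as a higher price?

Pre-subsidy: 800/11 - (2/11)Q = 148/3 + (1/3)Q gives Q* = 772/17 and P* = 1096/17.
With the rebate, buyers effectively pay Pb = Ps − 7, where Ps is the price sellers receive.
On the curves, Pb = 800/11 - (2/11)Q and Ps = 148/3 + (1/3)Q; the wedge Ps − Pb = 7 gives 148/3 + (1/3)Q − (800/11 - (2/11)Q) = 7, so Q' = 59.
Then Pb = 800/11 − (2/11)·59 = 62 and Ps = 148/3 + (1/3)·59 = 69.
Buyers' price falls by P* − Pb = 1096/17 − 62 = 42/17; sellers' price rises by Ps − P* = 69 − 1096/17 = 77/17.

Buyers gain 42/17 per unit; sellers gain 77/17 per unit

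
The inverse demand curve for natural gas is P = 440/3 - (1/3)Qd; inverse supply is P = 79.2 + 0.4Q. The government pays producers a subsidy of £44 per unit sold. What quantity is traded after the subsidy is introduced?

Q' = 152

Pre-subsidy: 440/3 - (1/3)Q = 79.2 + 0.4Q gives Q* = 92 and P* = 116.
With the subsidy, sellers receive Ps = Pb + 44 for each unit, where Pb is the price buyers pay.
On the curves, Pb = 440/3 - (1/3)Q and Ps = 79.2 + 0.4Q; the wedge Ps − Pb = 44 gives 79.2 + 0.4Q − (440/3 - (1/3)Q) = 44, so Q' = 152.
Then Pb = 440/3 − (1/3)·152 = 96 and Ps = 79.2 + 0.4·152 = 140.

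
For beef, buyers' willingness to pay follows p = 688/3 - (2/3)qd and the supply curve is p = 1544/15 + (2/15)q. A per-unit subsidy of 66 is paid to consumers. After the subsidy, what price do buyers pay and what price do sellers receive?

Buyers pay 69; sellers receive 135

Pre-subsidy: 688/3 - (2/3)q = 1544/15 + (2/15)q gives q* = 158 and p* = 124.
With the rebate, buyers effectively pay pb = ps − 66, where ps is the price sellers receive.
On the curves, pb = 688/3 - (2/3)q and ps = 1544/15 + (2/15)q; the wedge ps − pb = 66 gives 1544/15 + (2/15)q − (688/3 - (2/3)q) = 66, so q' = 240.5.
Then pb = 688/3 − (2/3)·240.5 = 69 and ps = 1544/15 + (2/15)·240.5 = 135.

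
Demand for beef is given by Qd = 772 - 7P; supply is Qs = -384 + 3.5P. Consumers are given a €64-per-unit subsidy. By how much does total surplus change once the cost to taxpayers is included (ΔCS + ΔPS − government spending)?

Pre-subsidy: 772 - 7P = -384 + 3.5P gives P* = 2312/21, Q* = 4/3.
With the rebate, buyers effectively pay Pb = Ps − 64, where Ps is the price sellers receive.
Demand in terms of Ps becomes Qd = 772 − 7(Ps − 64) = 1220 - 7Ps. Setting this equal to supply: 1220 - 7Ps = -384 + 3.5Ps, so Ps = 3208/21.
Buyers pay Pb = 3208/21 − 64 = 1864/21; Q' = -384 + 3.5·(3208/21) = 452/3.
ΔCS = ½(4/3 + 452/3)(2312/21 − 1864/21) = 4864/3; ΔPS = ½(4/3 + 452/3)(3208/21 − 2312/21) = 9728/3.
Government spending = 64 × 452/3 = 28928/3.
Net change = 4864/3 + 9728/3 − 28928/3 = -14336/3. The loss equals the DWL triangle ½·64·448/3.

Net change in total surplus = -14336/3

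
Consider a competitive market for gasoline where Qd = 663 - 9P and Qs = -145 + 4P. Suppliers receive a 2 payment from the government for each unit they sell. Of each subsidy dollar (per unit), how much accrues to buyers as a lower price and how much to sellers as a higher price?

Pre-subsidy: 663 - 9P = -145 + 4P gives P* = 808/13, Q* = 1347/13.
With the subsidy, sellers receive Ps = Pb + 2 for each unit, where Pb is the price buyers pay.
Supply in terms of Pb becomes Qs = -145 + 4(Pb + 2) = -137 + 4Pb. Setting this equal to demand: 663 - 9Pb = -137 + 4Pb, so Pb = 800/13.
Sellers receive Ps = 800/13 + 2 = 826/13; Q' = 663 − 9·(800/13) = 1419/13.
Buyers' price falls by P* − Pb = 808/13 − 800/13 = 8/13; sellers' price rises by Ps − P* = 826/13 − 808/13 = 18/13.

Buyers gain 8/13 per unit; sellers gain 18/13 per unit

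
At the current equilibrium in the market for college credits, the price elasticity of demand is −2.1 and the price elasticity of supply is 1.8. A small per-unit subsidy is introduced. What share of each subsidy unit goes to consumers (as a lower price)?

Consumer share = 6/13

For a small subsidy around the equilibrium, the benefit split depends on the relative slopes, which at a point are proportional to the elasticities.
Buyer share = εs/(εs + |εd|) = 1.8/(1.8 + 2.1) = 6/13; seller share = |εd|/(εs + |εd|) = 7/13.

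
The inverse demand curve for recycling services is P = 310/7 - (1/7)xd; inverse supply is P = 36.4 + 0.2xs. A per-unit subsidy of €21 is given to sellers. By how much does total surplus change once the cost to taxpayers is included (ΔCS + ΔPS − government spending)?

Net change in total surplus = -€643.125

Pre-subsidy: 310/7 - (1/7)x = 36.4 + 0.2x gives x* = 23 and P* = 41.
With the subsidy, sellers receive Ps = Pb + 21 for each unit, where Pb is the price buyers pay.
On the curves, Pb = 310/7 - (1/7)x and Ps = 36.4 + 0.2x; the wedge Ps − Pb = 21 gives 36.4 + 0.2x − (310/7 - (1/7)x) = 21, so x' = 84.25.
Then Pb = 310/7 − (1/7)·84.25 = 32.25 and Ps = 36.4 + 0.2·84.25 = 53.25.
ΔCS = ½(23 + 84.25)(41 − 32.25) = 469.21875; ΔPS = ½(23 + 84.25)(53.25 − 41) = 656.90625.
Government spending = 21 × 84.25 = 1769.25.
Net change = 469.21875 + 656.90625 − 1769.25 = -643.125. The loss equals the DWL triangle ½·21·61.25.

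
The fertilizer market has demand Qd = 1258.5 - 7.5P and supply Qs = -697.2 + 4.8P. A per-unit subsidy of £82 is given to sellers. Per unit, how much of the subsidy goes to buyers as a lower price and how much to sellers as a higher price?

Buyers gain £32 per unit; sellers gain £50 per unit

Pre-subsidy: 1258.5 - 7.5P = -697.2 + 4.8P gives P* = 159, Q* = 66.
With the subsidy, sellers receive Ps = Pb + 82 for each unit, where Pb is the price buyers pay.
Supply in terms of Pb becomes Qs = -697.2 + 4.8(Pb + 82) = -303.6 + 4.8Pb. Setting this equal to demand: 1258.5 - 7.5Pb = -303.6 + 4.8Pb, so Pb = 127.
Sellers receive Ps = 127 + 82 = 209; Q' = 1258.5 − 7.5·127 = 306.
Buyers' price falls by P* − Pb = 159 − 127 = 32; sellers' price rises by Ps − P* = 209 − 159 = 50.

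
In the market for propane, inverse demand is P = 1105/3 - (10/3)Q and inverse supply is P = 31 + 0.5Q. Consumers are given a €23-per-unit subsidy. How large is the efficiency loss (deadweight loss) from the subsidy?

Deadweight loss = €69

Pre-subsidy: 1105/3 - (10/3)Q = 31 + 0.5Q gives Q* = 88 and P* = 75.
With the rebate, buyers effectively pay Pb = Ps − 23, where Ps is the price sellers receive.
On the curves, Pb = 1105/3 - (10/3)Q and Ps = 31 + 0.5Q; the wedge Ps − Pb = 23 gives 31 + 0.5Q − (1105/3 - (10/3)Q) = 23, so Q' = 94.
Then Pb = 1105/3 − (10/3)·94 = 55 and Ps = 31 + 0.5·94 = 78.
The subsidy expands output by 94 − 88 = 6 past the efficient level; on those units the gap between marginal cost and willingness to pay runs from 0 up to 23.
DWL = ½ × 23 × 6 = 69.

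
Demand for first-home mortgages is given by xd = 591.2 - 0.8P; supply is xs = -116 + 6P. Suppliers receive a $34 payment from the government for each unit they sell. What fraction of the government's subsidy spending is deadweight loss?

DWL / government spending = 3/133

Pre-subsidy: 591.2 - 0.8P = -116 + 6P gives P* = 104, x* = 508.
With the subsidy, sellers receive Ps = Pb + 34 for each unit, where Pb is the price buyers pay.
Supply in terms of Pb becomes xs = -116 + 6(Pb + 34) = 88 + 6Pb. Setting this equal to demand: 591.2 - 0.8Pb = 88 + 6Pb, so Pb = 74.
Sellers receive Ps = 74 + 34 = 108; x' = 591.2 − 0.8·74 = 532.
ΔCS = ½(508 + 532)(104 − 74) = 15600; ΔPS = ½(508 + 532)(108 − 104) = 2080.
Government spending = 34 × 532 = 18088.
DWL = ½ × 34 × (532 − 508) = 408; fraction = 408 / 18088 = 3/133.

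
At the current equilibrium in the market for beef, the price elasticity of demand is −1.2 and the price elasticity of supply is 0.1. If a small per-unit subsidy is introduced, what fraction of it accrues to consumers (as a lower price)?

Consumer share = 1/13

For a small subsidy around the equilibrium, the benefit split depends on the relative slopes, which at a point are proportional to the elasticities.
Buyer share = εs/(εs + |εd|) = 0.1/(0.1 + 1.2) = 1/13; seller share = |εd|/(εs + |εd|) = 12/13.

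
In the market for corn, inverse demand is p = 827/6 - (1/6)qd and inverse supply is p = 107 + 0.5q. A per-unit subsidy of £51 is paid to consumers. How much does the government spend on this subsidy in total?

Government cost = £6260.25

Pre-subsidy: 827/6 - (1/6)q = 107 + 0.5q gives q* = 46.25 and p* = 130.125.
With the rebate, buyers effectively pay pb = ps − 51, where ps is the price sellers receive.
On the curves, pb = 827/6 - (1/6)q and ps = 107 + 0.5q; the wedge ps − pb = 51 gives 107 + 0.5q − (827/6 - (1/6)q) = 51, so q' = 122.75.
Then pb = 827/6 − (1/6)·122.75 = 117.375 and ps = 107 + 0.5·122.75 = 168.375.
Government outlay = subsidy × quantity = 51 × 122.75 = 6260.25.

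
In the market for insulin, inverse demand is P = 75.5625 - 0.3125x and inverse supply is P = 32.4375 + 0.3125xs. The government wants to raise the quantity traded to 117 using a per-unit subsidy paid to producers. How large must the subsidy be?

At x = 117, from the demand curve buyers pay Pb = 75.5625 − 0.3125·117 = 39; from the supply curve sellers need Ps = 32.4375 + 0.3125·117 = 69.
The subsidy must fill the gap: s = Ps − Pb = 69 − 39 = 30.

Required subsidy s = 30 per unit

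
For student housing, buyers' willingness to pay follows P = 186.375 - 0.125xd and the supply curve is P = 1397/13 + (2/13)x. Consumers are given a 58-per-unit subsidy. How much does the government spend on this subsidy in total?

Government cost = 28478

Pre-subsidy: 186.375 - 0.125x = 1397/13 + (2/13)x gives x* = 283 and P* = 151.
With the rebate, buyers effectively pay Pb = Ps − 58, where Ps is the price sellers receive.
On the curves, Pb = 186.375 - 0.125x and Ps = 1397/13 + (2/13)x; the wedge Ps − Pb = 58 gives 1397/13 + (2/13)x − (186.375 - 0.125x) = 58, so x' = 491.
Then Pb = 186.375 − 0.125·491 = 125 and Ps = 1397/13 + (2/13)·491 = 183.
Government outlay = subsidy × quantity = 58 × 491 = 28478.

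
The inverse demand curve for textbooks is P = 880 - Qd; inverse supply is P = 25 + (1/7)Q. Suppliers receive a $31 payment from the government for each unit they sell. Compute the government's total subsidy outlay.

Pre-subsidy: 880 - Q = 25 + (1/7)Q gives Q* = 748.125 and P* = 131.875.
With the subsidy, sellers receive Ps = Pb + 31 for each unit, where Pb is the price buyers pay.
On the curves, Pb = 880 - Q and Ps = 25 + (1/7)Q; the wedge Ps − Pb = 31 gives 25 + (1/7)Q − (880 - Q) = 31, so Q' = 775.25.
Then Pb = 880 − 1·775.25 = 104.75 and Ps = 25 + (1/7)·775.25 = 135.75.
Government outlay = subsidy × quantity = 31 × 775.25 = 24032.75.

Government cost = $24032.75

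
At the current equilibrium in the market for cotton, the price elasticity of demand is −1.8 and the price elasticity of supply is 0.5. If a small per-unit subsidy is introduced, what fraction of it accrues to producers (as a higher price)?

Producer share = 18/23

For a small subsidy around the equilibrium, the benefit split depends on the relative slopes, which at a point are proportional to the elasticities.
Buyer share = εs/(εs + |εd|) = 0.5/(0.5 + 1.8) = 5/23; seller share = |εd|/(εs + |εd|) = 18/23.
So producers capture 18/23 of the subsidy.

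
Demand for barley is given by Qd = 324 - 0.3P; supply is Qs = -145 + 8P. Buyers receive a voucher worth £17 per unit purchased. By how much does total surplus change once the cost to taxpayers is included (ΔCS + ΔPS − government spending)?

Net change in total surplus = -3468/83

Pre-subsidy: 324 - 0.3P = -145 + 8P gives P* = 4690/83, Q* = 25485/83.
With the rebate, buyers effectively pay Pb = Ps − 17, where Ps is the price sellers receive.
Demand in terms of Ps becomes Qd = 324 − 0.3(Ps − 17) = 329.1 - 0.3Ps. Setting this equal to supply: 329.1 - 0.3Ps = -145 + 8Ps, so Ps = 4741/83.
Buyers pay Pb = 4741/83 − 17 = 3330/83; Q' = -145 + 8·(4741/83) = 25893/83.
ΔCS = ½(25485/83 + 25893/83)(4690/83 − 3330/83) = 34937040/6889; ΔPS = ½(25485/83 + 25893/83)(4741/83 − 4690/83) = 1310139/6889.
Government spending = 17 × 25893/83 = 440181/83.
Net change = 34937040/6889 + 1310139/6889 − 440181/83 = -3468/83. The loss equals the DWL triangle ½·17·408/83.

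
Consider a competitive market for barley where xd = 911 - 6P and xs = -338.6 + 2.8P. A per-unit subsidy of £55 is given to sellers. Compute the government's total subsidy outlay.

Pre-subsidy: 911 - 6P = -338.6 + 2.8P gives P* = 142, x* = 59.
With the subsidy, sellers receive Ps = Pb + 55 for each unit, where Pb is the price buyers pay.
Supply in terms of Pb becomes xs = -338.6 + 2.8(Pb + 55) = -184.6 + 2.8Pb. Setting this equal to demand: 911 - 6Pb = -184.6 + 2.8Pb, so Pb = 124.5.
Sellers receive Ps = 124.5 + 55 = 179.5; x' = 911 − 6·124.5 = 164.
Government outlay = subsidy × quantity = 55 × 164 = 9020.

Government cost = £9020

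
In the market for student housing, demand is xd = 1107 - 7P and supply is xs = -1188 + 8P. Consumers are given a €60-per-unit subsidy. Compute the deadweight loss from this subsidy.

Deadweight loss = €6720

Pre-subsidy: 1107 - 7P = -1188 + 8P gives P* = 153, x* = 36.
With the rebate, buyers effectively pay Pb = Ps − 60, where Ps is the price sellers receive.
Demand in terms of Ps becomes xd = 1107 − 7(Ps − 60) = 1527 - 7Ps. Setting this equal to supply: 1527 - 7Ps = -1188 + 8Ps, so Ps = 181.
Buyers pay Pb = 181 − 60 = 121; x' = -1188 + 8·181 = 260.
The subsidy expands output by 260 − 36 = 224 past the efficient level; on those units the gap between marginal cost and willingness to pay runs from 0 up to 60.
DWL = ½ × 60 × 224 = 6720.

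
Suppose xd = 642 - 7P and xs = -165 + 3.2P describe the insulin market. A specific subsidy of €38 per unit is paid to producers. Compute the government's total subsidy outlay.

Government cost = 332614/51

Pre-subsidy: 642 - 7P = -165 + 3.2P gives P* = 1345/17, x* = 1499/17.
With the subsidy, sellers receive Ps = Pb + 38 for each unit, where Pb is the price buyers pay.
Supply in terms of Pb becomes xs = -165 + 3.2(Pb + 38) = -43.4 + 3.2Pb. Setting this equal to demand: 642 - 7Pb = -43.4 + 3.2Pb, so Pb = 3427/51.
Sellers receive Ps = 3427/51 + 38 = 5365/51; x' = 642 − 7·(3427/51) = 8753/51.
Government outlay = subsidy × quantity = 38 × 8753/51 = 332614/51.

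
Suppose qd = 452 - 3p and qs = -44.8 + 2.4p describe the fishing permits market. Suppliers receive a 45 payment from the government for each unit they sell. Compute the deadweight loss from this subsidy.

Pre-subsidy: 452 - 3p = -44.8 + 2.4p gives p* = 92, q* = 176.
With the subsidy, sellers receive ps = pb + 45 for each unit, where pb is the price buyers pay.
Supply in terms of pb becomes qs = -44.8 + 2.4(pb + 45) = 63.2 + 2.4pb. Setting this equal to demand: 452 - 3pb = 63.2 + 2.4pb, so pb = 72.
Sellers receive ps = 72 + 45 = 117; q' = 452 − 3·72 = 236.
The subsidy expands output by 236 − 176 = 60 past the efficient level; on those units the gap between marginal cost and willingness to pay runs from 0 up to 45.
DWL = ½ × 45 × 60 = 1350.

Deadweight loss = 1350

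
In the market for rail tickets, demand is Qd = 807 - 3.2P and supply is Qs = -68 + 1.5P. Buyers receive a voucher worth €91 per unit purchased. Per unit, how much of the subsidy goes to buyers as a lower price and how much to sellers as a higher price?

Buyers gain 1365/47 per unit; sellers gain 2912/47 per unit

Pre-subsidy: 807 - 3.2P = -68 + 1.5P gives P* = 8750/47, Q* = 9929/47.
With the rebate, buyers effectively pay Pb = Ps − 91, where Ps is the price sellers receive.
Demand in terms of Ps becomes Qd = 807 − 3.2(Ps − 91) = 1098.2 - 3.2Ps. Setting this equal to supply: 1098.2 - 3.2Ps = -68 + 1.5Ps, so Ps = 11662/47.
Buyers pay Pb = 11662/47 − 91 = 7385/47; Q' = -68 + 1.5·(11662/47) = 14297/47.
Buyers' price falls by P* − Pb = 8750/47 − 7385/47 = 1365/47; sellers' price rises by Ps − P* = 11662/47 − 8750/47 = 2912/47.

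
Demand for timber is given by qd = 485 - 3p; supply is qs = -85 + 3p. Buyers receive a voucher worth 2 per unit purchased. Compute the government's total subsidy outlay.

Pre-subsidy: 485 - 3p = -85 + 3p gives p* = 95, q* = 200.
With the rebate, buyers effectively pay pb = ps − 2, where ps is the price sellers receive.
Demand in terms of ps becomes qd = 485 − 3(ps − 2) = 491 - 3ps. Setting this equal to supply: 491 - 3ps = -85 + 3ps, so ps = 96.
Buyers pay pb = 96 − 2 = 94; q' = -85 + 3·96 = 203.
Government outlay = subsidy × quantity = 2 × 203 = 406.

Government cost = 406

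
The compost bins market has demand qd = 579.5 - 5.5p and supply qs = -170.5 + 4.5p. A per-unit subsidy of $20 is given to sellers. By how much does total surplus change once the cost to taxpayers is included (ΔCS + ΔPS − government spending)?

Net change in total surplus = -$495

Pre-subsidy: 579.5 - 5.5p = -170.5 + 4.5p gives p* = 75, q* = 167.
With the subsidy, sellers receive ps = pb + 20 for each unit, where pb is the price buyers pay.
Supply in terms of pb becomes qs = -170.5 + 4.5(pb + 20) = -80.5 + 4.5pb. Setting this equal to demand: 579.5 - 5.5pb = -80.5 + 4.5pb, so pb = 66.
Sellers receive ps = 66 + 20 = 86; q' = 579.5 − 5.5·66 = 216.5.
ΔCS = ½(167 + 216.5)(75 − 66) = 1725.75; ΔPS = ½(167 + 216.5)(86 − 75) = 2109.25.
Government spending = 20 × 216.5 = 4330.
Net change = 1725.75 + 2109.25 − 4330 = -495. The loss equals the DWL triangle ½·20·49.5.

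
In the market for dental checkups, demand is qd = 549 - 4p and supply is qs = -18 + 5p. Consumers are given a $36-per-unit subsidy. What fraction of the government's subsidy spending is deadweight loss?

DWL / government spending = 40/377

Pre-subsidy: 549 - 4p = -18 + 5p gives p* = 63, q* = 297.
With the rebate, buyers effectively pay pb = ps − 36, where ps is the price sellers receive.
Demand in terms of ps becomes qd = 549 − 4(ps − 36) = 693 - 4ps. Setting this equal to supply: 693 - 4ps = -18 + 5ps, so ps = 79.
Buyers pay pb = 79 − 36 = 43; q' = -18 + 5·79 = 377.
ΔCS = ½(297 + 377)(63 − 43) = 6740; ΔPS = ½(297 + 377)(79 − 63) = 5392.
Government spending = 36 × 377 = 13572.
DWL = ½ × 36 × (377 − 297) = 1440; fraction = 1440 / 13572 = 40/377.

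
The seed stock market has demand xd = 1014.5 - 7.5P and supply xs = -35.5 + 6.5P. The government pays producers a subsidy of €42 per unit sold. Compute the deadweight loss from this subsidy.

Deadweight loss = €3071.25

Pre-subsidy: 1014.5 - 7.5P = -35.5 + 6.5P gives P* = 75, x* = 452.
With the subsidy, sellers receive Ps = Pb + 42 for each unit, where Pb is the price buyers pay.
Supply in terms of Pb becomes xs = -35.5 + 6.5(Pb + 42) = 237.5 + 6.5Pb. Setting this equal to demand: 1014.5 - 7.5Pb = 237.5 + 6.5Pb, so Pb = 55.5.
Sellers receive Ps = 55.5 + 42 = 97.5; x' = 1014.5 − 7.5·55.5 = 598.25.
The subsidy expands output by 598.25 − 452 = 146.25 past the efficient level; on those units the gap between marginal cost and willingness to pay runs from 0 up to 42.
DWL = ½ × 42 × 146.25 = 3071.25.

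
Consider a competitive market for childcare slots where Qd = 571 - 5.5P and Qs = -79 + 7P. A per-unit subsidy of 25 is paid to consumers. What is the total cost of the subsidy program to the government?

Government cost = 9050

Pre-subsidy: 571 - 5.5P = -79 + 7P gives P* = 52, Q* = 285.
With the rebate, buyers effectively pay Pb = Ps − 25, where Ps is the price sellers receive.
Demand in terms of Ps becomes Qd = 571 − 5.5(Ps − 25) = 708.5 - 5.5Ps. Setting this equal to supply: 708.5 - 5.5Ps = -79 + 7Ps, so Ps = 63.
Buyers pay Pb = 63 − 25 = 38; Q' = -79 + 7·63 = 362.
Government outlay = subsidy × quantity = 25 × 362 = 9050.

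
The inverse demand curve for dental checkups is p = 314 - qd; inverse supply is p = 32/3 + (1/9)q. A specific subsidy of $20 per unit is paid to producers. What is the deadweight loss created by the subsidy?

Deadweight loss = $180

Pre-subsidy: 314 - q = 32/3 + (1/9)q gives q* = 273 and p* = 41.
With the subsidy, sellers receive ps = pb + 20 for each unit, where pb is the price buyers pay.
On the curves, pb = 314 - q and ps = 32/3 + (1/9)q; the wedge ps − pb = 20 gives 32/3 + (1/9)q − (314 - q) = 20, so q' = 291.
Then pb = 314 − 1·291 = 23 and ps = 32/3 + (1/9)·291 = 43.
The subsidy expands output by 291 − 273 = 18 past the efficient level; on those units the gap between marginal cost and willingness to pay runs from 0 up to 20.
DWL = ½ × 20 × 18 = 180.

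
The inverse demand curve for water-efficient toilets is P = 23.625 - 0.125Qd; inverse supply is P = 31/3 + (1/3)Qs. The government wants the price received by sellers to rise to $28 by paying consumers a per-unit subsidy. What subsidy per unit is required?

Required subsidy s = $11 per unit

At a seller price of 28, quantity supplied is -31 + 3·28 = 53.
Buyers absorb 53 only when they pay Pb = 23.625 − 0.125·53 = 17.
s = Ps − Pb = 28 − 17 = 11.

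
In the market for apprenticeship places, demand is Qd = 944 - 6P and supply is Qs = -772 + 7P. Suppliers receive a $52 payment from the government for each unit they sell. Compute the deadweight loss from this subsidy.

Deadweight loss = $4368

Pre-subsidy: 944 - 6P = -772 + 7P gives P* = 132, Q* = 152.
With the subsidy, sellers receive Ps = Pb + 52 for each unit, where Pb is the price buyers pay.
Supply in terms of Pb becomes Qs = -772 + 7(Pb + 52) = -408 + 7Pb. Setting this equal to demand: 944 - 6Pb = -408 + 7Pb, so Pb = 104.
Sellers receive Ps = 104 + 52 = 156; Q' = 944 − 6·104 = 320.
The subsidy expands output by 320 − 152 = 168 past the efficient level; on those units the gap between marginal cost and willingness to pay runs from 0 up to 52.
DWL = ½ × 52 × 168 = 4368.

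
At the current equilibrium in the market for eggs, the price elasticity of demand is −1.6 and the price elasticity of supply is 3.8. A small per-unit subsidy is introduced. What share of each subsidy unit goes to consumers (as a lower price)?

Consumer share = 19/27

For a small subsidy around the equilibrium, the benefit split depends on the relative slopes, which at a point are proportional to the elasticities.
Buyer share = εs/(εs + |εd|) = 3.8/(3.8 + 1.6) = 19/27; seller share = |εd|/(εs + |εd|) = 8/27.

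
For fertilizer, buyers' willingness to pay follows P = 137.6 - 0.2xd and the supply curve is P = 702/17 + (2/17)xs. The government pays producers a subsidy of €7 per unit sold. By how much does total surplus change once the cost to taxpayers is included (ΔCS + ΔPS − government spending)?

Pre-subsidy: 137.6 - 0.2x = 702/17 + (2/17)x gives x* = 8186/27 and P* = 2078/27.
With the subsidy, sellers receive Ps = Pb + 7 for each unit, where Pb is the price buyers pay.
On the curves, Pb = 137.6 - 0.2x and Ps = 702/17 + (2/17)x; the wedge Ps − Pb = 7 gives 702/17 + (2/17)x − (137.6 - 0.2x) = 7, so x' = 2927/9.
Then Pb = 137.6 − 0.2·(2927/9) = 653/9 and Ps = 702/17 + (2/17)·(2927/9) = 716/9.
ΔCS = ½(8186/27 + 2927/9)(2078/27 − 653/9) = 2019073/1458; ΔPS = ½(8186/27 + 2927/9)(716/9 − 2078/27) = 593845/729.
Government spending = 7 × 2927/9 = 20489/9.
Net change = 2019073/1458 + 593845/729 − 20489/9 = -4165/54. The loss equals the DWL triangle ½·7·595/27.

Net change in total surplus = -4165/54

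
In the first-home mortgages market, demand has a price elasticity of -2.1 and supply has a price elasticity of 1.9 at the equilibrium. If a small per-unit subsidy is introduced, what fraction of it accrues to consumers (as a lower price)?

Consumer share = 0.475

For a small subsidy around the equilibrium, the benefit split depends on the relative slopes, which at a point are proportional to the elasticities.
Buyer share = εs/(εs + |εd|) = 1.9/(1.9 + 2.1) = 0.475; seller share = |εd|/(εs + |εd|) = 0.525.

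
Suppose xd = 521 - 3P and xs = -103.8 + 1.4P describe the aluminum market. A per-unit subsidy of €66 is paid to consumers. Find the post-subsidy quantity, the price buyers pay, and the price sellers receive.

Pre-subsidy: 521 - 3P = -103.8 + 1.4P gives P* = 142, x* = 95.
With the rebate, buyers effectively pay Pb = Ps − 66, where Ps is the price sellers receive.
Demand in terms of Ps becomes xd = 521 − 3(Ps − 66) = 719 - 3Ps. Setting this equal to supply: 719 - 3Ps = -103.8 + 1.4Ps, so Ps = 187.
Buyers pay Pb = 187 − 66 = 121; x' = -103.8 + 1.4·187 = 158.

x' = 158; buyers pay €121; sellers receive €187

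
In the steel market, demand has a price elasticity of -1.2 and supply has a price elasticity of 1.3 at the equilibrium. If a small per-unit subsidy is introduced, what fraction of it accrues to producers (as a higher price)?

For a small subsidy around the equilibrium, the benefit split depends on the relative slopes, which at a point are proportional to the elasticities.
Buyer share = εs/(εs + |εd|) = 1.3/(1.3 + 1.2) = 0.52; seller share = |εd|/(εs + |εd|) = 0.48.
So producers capture 0.48 of the subsidy.

Producer share = 0.48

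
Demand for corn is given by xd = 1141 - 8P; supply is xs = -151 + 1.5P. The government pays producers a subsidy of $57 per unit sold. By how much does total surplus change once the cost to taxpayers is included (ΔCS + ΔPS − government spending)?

Pre-subsidy: 1141 - 8P = -151 + 1.5P gives P* = 136, x* = 53.
With the subsidy, sellers receive Ps = Pb + 57 for each unit, where Pb is the price buyers pay.
Supply in terms of Pb becomes xs = -151 + 1.5(Pb + 57) = -65.5 + 1.5Pb. Setting this equal to demand: 1141 - 8Pb = -65.5 + 1.5Pb, so Pb = 127.
Sellers receive Ps = 127 + 57 = 184; x' = 1141 − 8·127 = 125.
ΔCS = ½(53 + 125)(136 − 127) = 801; ΔPS = ½(53 + 125)(184 − 136) = 4272.
Government spending = 57 × 125 = 7125.
Net change = 801 + 4272 − 7125 = -2052. The loss equals the DWL triangle ½·57·72.

Net change in total surplus = -$2052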